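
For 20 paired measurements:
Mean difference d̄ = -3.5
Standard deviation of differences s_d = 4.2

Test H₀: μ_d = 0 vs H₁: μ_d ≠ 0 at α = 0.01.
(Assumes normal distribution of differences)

Answer: t = -3.7270, reject H₀

Derivation:
df = n - 1 = 19
SE = s_d/√n = 4.2/√20 = 0.9391
t = d̄/SE = -3.5/0.9391 = -3.7270
Critical value: t_{0.005,19} = ±2.861
p-value ≈ 0.0014
Decision: reject H₀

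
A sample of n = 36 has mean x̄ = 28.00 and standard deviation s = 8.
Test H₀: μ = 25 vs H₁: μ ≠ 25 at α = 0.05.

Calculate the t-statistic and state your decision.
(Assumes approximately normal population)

df = n - 1 = 35
SE = s/√n = 8/√36 = 1.3333
t = (x̄ - μ₀)/SE = (28.00 - 25)/1.3333 = 2.2501
Critical value: t_{0.025,35} = ±2.030
p-value ≈ 0.0308
Decision: reject H₀

Answer: t = 2.2501, reject H₀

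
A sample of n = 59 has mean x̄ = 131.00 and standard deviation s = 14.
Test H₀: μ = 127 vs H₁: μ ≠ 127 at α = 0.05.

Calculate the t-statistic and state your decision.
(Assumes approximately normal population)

Answer: t = 2.1947, reject H₀

Derivation:
df = n - 1 = 58
SE = s/√n = 14/√59 = 1.8226
t = (x̄ - μ₀)/SE = (131.00 - 127)/1.8226 = 2.1947
Critical value: t_{0.025,58} = ±2.002
p-value ≈ 0.0322
Decision: reject H₀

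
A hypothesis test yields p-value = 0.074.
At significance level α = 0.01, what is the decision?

Compare p-value to α:
0.074 ≥ 0.01
Decision: fail to reject H₀

Answer: fail to reject H₀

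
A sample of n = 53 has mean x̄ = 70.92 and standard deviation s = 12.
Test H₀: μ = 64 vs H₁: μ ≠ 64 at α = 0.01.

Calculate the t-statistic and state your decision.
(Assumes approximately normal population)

Answer: t = 4.1983, reject H₀

Derivation:
df = n - 1 = 52
SE = s/√n = 12/√53 = 1.6483
t = (x̄ - μ₀)/SE = (70.92 - 64)/1.6483 = 4.1983
Critical value: t_{0.005,52} = ±2.674
p-value ≈ 0.0001
Decision: reject H₀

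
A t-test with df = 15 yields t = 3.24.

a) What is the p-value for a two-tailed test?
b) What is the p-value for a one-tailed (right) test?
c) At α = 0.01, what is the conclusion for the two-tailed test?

Using t-distribution with df = 15:
a) Two-tailed: p = 2×P(T > 3.24) = 0.0055
b) One-tailed: p = P(T > 3.24) = 0.0027
c) 0.0055 < 0.01, reject H₀

Answer: a) 0.0055, b) 0.0027, c) reject H₀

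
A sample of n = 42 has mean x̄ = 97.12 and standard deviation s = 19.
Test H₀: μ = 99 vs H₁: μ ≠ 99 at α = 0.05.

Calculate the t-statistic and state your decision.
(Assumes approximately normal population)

Answer: t = -0.6412, fail to reject H₀

Derivation:
df = n - 1 = 41
SE = s/√n = 19/√42 = 2.9318
t = (x̄ - μ₀)/SE = (97.12 - 99)/2.9318 = -0.6412
Critical value: t_{0.025,41} = ±2.020
p-value ≈ 0.5250
Decision: fail to reject H₀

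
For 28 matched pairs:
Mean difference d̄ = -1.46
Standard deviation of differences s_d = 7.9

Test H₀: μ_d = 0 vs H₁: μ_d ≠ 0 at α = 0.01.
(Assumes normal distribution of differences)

df = n - 1 = 27
SE = s_d/√n = 7.9/√28 = 1.4930
t = d̄/SE = -1.46/1.4930 = -0.9779
Critical value: t_{0.005,27} = ±2.771
p-value ≈ 0.3368
Decision: fail to reject H₀

Answer: t = -0.9779, fail to reject H₀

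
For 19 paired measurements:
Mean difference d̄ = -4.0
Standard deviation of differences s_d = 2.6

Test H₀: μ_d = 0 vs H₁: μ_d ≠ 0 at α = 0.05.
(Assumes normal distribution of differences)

Answer: t = -6.7058, reject H₀

Derivation:
df = n - 1 = 18
SE = s_d/√n = 2.6/√19 = 0.5965
t = d̄/SE = -4.0/0.5965 = -6.7058
Critical value: t_{0.025,18} = ±2.101
p-value < 0.0001
Decision: reject H₀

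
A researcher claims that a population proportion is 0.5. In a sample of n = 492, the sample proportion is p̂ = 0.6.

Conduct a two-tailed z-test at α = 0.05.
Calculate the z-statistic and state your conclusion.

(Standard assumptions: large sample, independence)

H₀: p = 0.5, H₁: p ≠ 0.5
Standard error: SE = √(p₀(1-p₀)/n) = √(0.5×0.5/492) = 0.022542
z-statistic: z = (p̂ - p₀)/SE = (0.6 - 0.5)/0.022542 = 4.4362
Critical value: z_0.025 = ±1.960
p-value < 0.0001
Decision: reject H₀ at α = 0.05

Answer: z = 4.4362, reject H₀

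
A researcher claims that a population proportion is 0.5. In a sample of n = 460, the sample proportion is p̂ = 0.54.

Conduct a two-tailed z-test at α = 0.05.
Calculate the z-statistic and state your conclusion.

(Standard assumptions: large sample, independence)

Answer: z = 1.7158, fail to reject H₀

Derivation:
H₀: p = 0.5, H₁: p ≠ 0.5
Standard error: SE = √(p₀(1-p₀)/n) = √(0.5×0.5/460) = 0.023313
z-statistic: z = (p̂ - p₀)/SE = (0.54 - 0.5)/0.023313 = 1.7158
Critical value: z_0.025 = ±1.960
p-value = 0.0862
Decision: fail to reject H₀ at α = 0.05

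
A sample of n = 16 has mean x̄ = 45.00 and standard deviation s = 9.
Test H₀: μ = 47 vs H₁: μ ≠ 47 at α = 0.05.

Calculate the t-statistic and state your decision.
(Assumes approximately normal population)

df = n - 1 = 15
SE = s/√n = 9/√16 = 2.2500
t = (x̄ - μ₀)/SE = (45.00 - 47)/2.2500 = -0.8889
Critical value: t_{0.025,15} = ±2.131
p-value ≈ 0.3881
Decision: fail to reject H₀

Answer: t = -0.8889, fail to reject H₀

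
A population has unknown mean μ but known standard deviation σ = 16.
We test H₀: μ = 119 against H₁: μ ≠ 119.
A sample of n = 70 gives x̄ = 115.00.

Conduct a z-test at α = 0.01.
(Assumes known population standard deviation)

Standard error: SE = σ/√n = 16/√70 = 1.9124
z-statistic: z = (x̄ - μ₀)/SE = (115.00 - 119)/1.9124 = -2.0916
Critical value: ±2.576
p-value = 0.0365
Decision: fail to reject H₀

Answer: z = -2.0916, fail to reject H₀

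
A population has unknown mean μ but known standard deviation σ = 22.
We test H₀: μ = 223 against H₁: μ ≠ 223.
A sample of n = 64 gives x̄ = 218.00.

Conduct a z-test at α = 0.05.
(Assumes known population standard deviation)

Standard error: SE = σ/√n = 22/√64 = 2.7500
z-statistic: z = (x̄ - μ₀)/SE = (218.00 - 223)/2.7500 = -1.8182
Critical value: ±1.960
p-value = 0.0690
Decision: fail to reject H₀

Answer: z = -1.8182, fail to reject H₀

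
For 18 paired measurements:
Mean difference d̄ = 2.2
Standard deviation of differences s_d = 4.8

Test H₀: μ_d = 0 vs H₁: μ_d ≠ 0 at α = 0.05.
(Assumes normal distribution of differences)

df = n - 1 = 17
SE = s_d/√n = 4.8/√18 = 1.1314
t = d̄/SE = 2.2/1.1314 = 1.9445
Critical value: t_{0.025,17} = ±2.110
p-value ≈ 0.0686
Decision: fail to reject H₀

Answer: t = 1.9445, fail to reject H₀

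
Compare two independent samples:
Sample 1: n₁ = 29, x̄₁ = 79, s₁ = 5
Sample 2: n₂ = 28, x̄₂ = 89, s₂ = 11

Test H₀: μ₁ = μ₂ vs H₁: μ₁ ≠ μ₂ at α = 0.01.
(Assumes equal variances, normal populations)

Pooled variance: s²_p = [28×5² + 27×11²]/(55) = 72.1273
s_p = 8.4928
SE = s_p×√(1/n₁ + 1/n₂) = 8.4928×√(1/29 + 1/28) = 2.2501
t = (x̄₁ - x̄₂)/SE = (79 - 89)/2.2501 = -4.4442
df = 55, t-critical = ±2.668
Decision: reject H₀

Answer: t = -4.4442, reject H₀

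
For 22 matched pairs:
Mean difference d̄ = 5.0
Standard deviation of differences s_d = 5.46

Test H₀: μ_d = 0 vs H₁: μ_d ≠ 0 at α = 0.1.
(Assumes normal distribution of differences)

Answer: t = 4.2952, reject H₀

Derivation:
df = n - 1 = 21
SE = s_d/√n = 5.46/√22 = 1.1641
t = d̄/SE = 5.0/1.1641 = 4.2952
Critical value: t_{0.05,21} = ±1.721
p-value ≈ 0.0003
Decision: reject H₀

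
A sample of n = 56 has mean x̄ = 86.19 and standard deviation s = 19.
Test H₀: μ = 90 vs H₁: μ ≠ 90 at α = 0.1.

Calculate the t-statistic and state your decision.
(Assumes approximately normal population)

Answer: t = -1.5006, fail to reject H₀

Derivation:
df = n - 1 = 55
SE = s/√n = 19/√56 = 2.5390
t = (x̄ - μ₀)/SE = (86.19 - 90)/2.5390 = -1.5006
Critical value: t_{0.05,55} = ±1.673
p-value ≈ 0.1392
Decision: fail to reject H₀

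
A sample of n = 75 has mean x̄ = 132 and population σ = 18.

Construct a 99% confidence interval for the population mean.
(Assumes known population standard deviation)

Answer: (126.6458, 137.3542)

Derivation:
Confidence level: 99%, α = 0.01
z_0.005 = 2.576
SE = σ/√n = 18/√75 = 2.0785
Margin of error = 2.576 × 2.0785 = 5.3542
CI: x̄ ± margin = 132 ± 5.3542
CI: (126.6458, 137.3542)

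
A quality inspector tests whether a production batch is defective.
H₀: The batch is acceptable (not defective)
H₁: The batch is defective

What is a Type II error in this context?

A Type I error (probability α) occurs when we reject a true H₀.
A Type II error (probability β) occurs when we fail to reject a false H₀.

Answer: Shipping a defective batch to customers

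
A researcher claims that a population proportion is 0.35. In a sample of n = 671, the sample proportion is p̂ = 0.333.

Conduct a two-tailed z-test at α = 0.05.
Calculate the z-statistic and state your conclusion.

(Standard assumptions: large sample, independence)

H₀: p = 0.35, H₁: p ≠ 0.35
Standard error: SE = √(p₀(1-p₀)/n) = √(0.35×0.65/671) = 0.018413
z-statistic: z = (p̂ - p₀)/SE = (0.333 - 0.35)/0.018413 = -0.9233
Critical value: z_0.025 = ±1.960
p-value = 0.3559
Decision: fail to reject H₀ at α = 0.05

Answer: z = -0.9233, fail to reject H₀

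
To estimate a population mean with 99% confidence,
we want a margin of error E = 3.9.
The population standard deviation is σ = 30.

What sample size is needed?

z_0.005 = 2.576
n = (z×σ/E)² = (2.576×30/3.9)²
n = 392.6495
Round up: n = 393

Answer: n = 393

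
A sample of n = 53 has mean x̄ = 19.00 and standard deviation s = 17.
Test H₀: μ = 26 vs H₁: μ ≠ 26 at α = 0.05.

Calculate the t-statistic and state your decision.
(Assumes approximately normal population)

df = n - 1 = 52
SE = s/√n = 17/√53 = 2.3351
t = (x̄ - μ₀)/SE = (19.00 - 26)/2.3351 = -2.9977
Critical value: t_{0.025,52} = ±2.007
p-value ≈ 0.0042
Decision: reject H₀

Answer: t = -2.9977, reject H₀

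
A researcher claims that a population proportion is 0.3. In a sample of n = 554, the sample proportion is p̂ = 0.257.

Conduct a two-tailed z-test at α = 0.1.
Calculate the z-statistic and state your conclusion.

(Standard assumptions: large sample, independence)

H₀: p = 0.3, H₁: p ≠ 0.3
Standard error: SE = √(p₀(1-p₀)/n) = √(0.3×0.7/554) = 0.019469
z-statistic: z = (p̂ - p₀)/SE = (0.257 - 0.3)/0.019469 = -2.2086
Critical value: z_0.05 = ±1.645
p-value = 0.0272
Decision: reject H₀ at α = 0.1

Answer: z = -2.2086, reject H₀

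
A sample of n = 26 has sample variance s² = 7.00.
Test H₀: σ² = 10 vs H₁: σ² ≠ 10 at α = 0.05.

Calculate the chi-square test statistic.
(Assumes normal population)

df = n - 1 = 25
χ² = (n-1)s²/σ₀² = 25×7.00/10 = 17.5000
Critical values: χ²_{0.975,25} = 13.120, χ²_{0.025,25} = 40.646
Rejection region: χ² < 13.120 or χ² > 40.646
Decision: fail to reject H₀

Answer: χ² = 17.5000, fail to reject H₀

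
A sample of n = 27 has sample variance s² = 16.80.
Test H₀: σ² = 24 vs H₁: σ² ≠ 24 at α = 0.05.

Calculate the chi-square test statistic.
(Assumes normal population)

df = n - 1 = 26
χ² = (n-1)s²/σ₀² = 26×16.80/24 = 18.2000
Critical values: χ²_{0.975,26} = 13.844, χ²_{0.025,26} = 41.923
Rejection region: χ² < 13.844 or χ² > 41.923
Decision: fail to reject H₀

Answer: χ² = 18.2000, fail to reject H₀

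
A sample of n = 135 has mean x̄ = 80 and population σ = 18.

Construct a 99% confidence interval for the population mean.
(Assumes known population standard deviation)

Answer: (76.0093, 83.9907)

Derivation:
Confidence level: 99%, α = 0.01
z_0.005 = 2.576
SE = σ/√n = 18/√135 = 1.5492
Margin of error = 2.576 × 1.5492 = 3.9907
CI: x̄ ± margin = 80 ± 3.9907
CI: (76.0093, 83.9907)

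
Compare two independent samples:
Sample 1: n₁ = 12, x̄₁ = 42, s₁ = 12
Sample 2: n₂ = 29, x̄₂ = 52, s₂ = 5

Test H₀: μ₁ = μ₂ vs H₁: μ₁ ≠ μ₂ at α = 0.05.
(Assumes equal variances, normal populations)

Pooled variance: s²_p = [11×12² + 28×5²]/(39) = 58.5641
s_p = 7.6527
SE = s_p×√(1/n₁ + 1/n₂) = 7.6527×√(1/12 + 1/29) = 2.6267
t = (x̄₁ - x̄₂)/SE = (42 - 52)/2.6267 = -3.8071
df = 39, t-critical = ±2.023
Decision: reject H₀

Answer: t = -3.8071, reject H₀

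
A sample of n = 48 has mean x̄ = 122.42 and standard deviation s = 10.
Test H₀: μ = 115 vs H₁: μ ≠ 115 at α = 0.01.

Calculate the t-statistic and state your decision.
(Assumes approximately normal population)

df = n - 1 = 47
SE = s/√n = 10/√48 = 1.4434
t = (x̄ - μ₀)/SE = (122.42 - 115)/1.4434 = 5.1406
Critical value: t_{0.005,47} = ±2.685
p-value < 0.0001
Decision: reject H₀

Answer: t = 5.1406, reject H₀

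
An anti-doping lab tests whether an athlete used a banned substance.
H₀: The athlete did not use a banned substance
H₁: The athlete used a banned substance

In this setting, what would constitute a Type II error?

Type I error: rejecting H₀ when it is actually true (false positive).
Type II error: failing to reject H₀ when H₁ is actually true (false negative).

Answer: Failing to detect doping in an athlete who used a banned substance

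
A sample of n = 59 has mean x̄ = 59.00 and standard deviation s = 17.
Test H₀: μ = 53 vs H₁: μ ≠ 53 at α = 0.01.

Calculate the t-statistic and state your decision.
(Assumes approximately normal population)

Answer: t = 2.7110, reject H₀

Derivation:
df = n - 1 = 58
SE = s/√n = 17/√59 = 2.2132
t = (x̄ - μ₀)/SE = (59.00 - 53)/2.2132 = 2.7110
Critical value: t_{0.005,58} = ±2.663
p-value ≈ 0.0088
Decision: reject H₀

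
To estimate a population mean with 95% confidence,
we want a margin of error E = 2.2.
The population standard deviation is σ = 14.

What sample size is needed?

z_0.025 = 1.960
n = (z×σ/E)² = (1.960×14/2.2)²
n = 155.5689
Round up: n = 156

Answer: n = 156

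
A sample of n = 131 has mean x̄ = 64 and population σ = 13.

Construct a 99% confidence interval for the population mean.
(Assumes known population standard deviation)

Confidence level: 99%, α = 0.01
z_0.005 = 2.576
SE = σ/√n = 13/√131 = 1.1358
Margin of error = 2.576 × 1.1358 = 2.9258
CI: x̄ ± margin = 64 ± 2.9258
CI: (61.0742, 66.9258)

Answer: (61.0742, 66.9258)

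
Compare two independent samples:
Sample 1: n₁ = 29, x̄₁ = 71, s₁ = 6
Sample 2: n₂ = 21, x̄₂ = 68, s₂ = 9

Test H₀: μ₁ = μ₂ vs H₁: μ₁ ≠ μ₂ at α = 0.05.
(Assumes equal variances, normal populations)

Answer: t = 1.4150, fail to reject H₀

Derivation:
Pooled variance: s²_p = [28×6² + 20×9²]/(48) = 54.7500
s_p = 7.3993
SE = s_p×√(1/n₁ + 1/n₂) = 7.3993×√(1/29 + 1/21) = 2.1202
t = (x̄₁ - x̄₂)/SE = (71 - 68)/2.1202 = 1.4150
df = 48, t-critical = ±2.011
Decision: fail to reject H₀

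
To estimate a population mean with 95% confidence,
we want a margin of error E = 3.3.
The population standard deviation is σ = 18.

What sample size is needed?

Answer: n = 115

Derivation:
z_0.025 = 1.960
n = (z×σ/E)² = (1.960×18/3.3)²
n = 114.2955
Round up: n = 115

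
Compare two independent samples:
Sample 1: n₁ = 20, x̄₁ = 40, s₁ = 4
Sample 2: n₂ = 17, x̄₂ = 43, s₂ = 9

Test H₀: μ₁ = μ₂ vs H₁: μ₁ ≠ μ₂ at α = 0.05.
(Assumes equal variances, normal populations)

Pooled variance: s²_p = [19×4² + 16×9²]/(35) = 45.7143
s_p = 6.7612
SE = s_p×√(1/n₁ + 1/n₂) = 6.7612×√(1/20 + 1/17) = 2.2304
t = (x̄₁ - x̄₂)/SE = (40 - 43)/2.2304 = -1.3451
df = 35, t-critical = ±2.030
Decision: fail to reject H₀

Answer: t = -1.3451, fail to reject H₀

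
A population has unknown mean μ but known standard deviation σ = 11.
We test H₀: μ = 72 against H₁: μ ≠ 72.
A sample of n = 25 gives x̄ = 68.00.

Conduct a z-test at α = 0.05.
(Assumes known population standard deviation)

Answer: z = -1.8182, fail to reject H₀

Derivation:
Standard error: SE = σ/√n = 11/√25 = 2.2000
z-statistic: z = (x̄ - μ₀)/SE = (68.00 - 72)/2.2000 = -1.8182
Critical value: ±1.960
p-value = 0.0690
Decision: fail to reject H₀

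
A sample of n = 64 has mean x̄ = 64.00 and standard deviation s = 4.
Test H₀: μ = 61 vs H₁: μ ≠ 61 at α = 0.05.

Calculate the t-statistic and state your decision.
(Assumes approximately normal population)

df = n - 1 = 63
SE = s/√n = 4/√64 = 0.5000
t = (x̄ - μ₀)/SE = (64.00 - 61)/0.5000 = 6.0000
Critical value: t_{0.025,63} = ±1.998
p-value < 0.0001
Decision: reject H₀

Answer: t = 6.0000, reject H₀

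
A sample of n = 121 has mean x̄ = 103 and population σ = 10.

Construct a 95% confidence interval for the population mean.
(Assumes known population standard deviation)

Confidence level: 95%, α = 0.05
z_0.025 = 1.960
SE = σ/√n = 10/√121 = 0.9091
Margin of error = 1.960 × 0.9091 = 1.7818
CI: x̄ ± margin = 103 ± 1.7818
CI: (101.2182, 104.7818)

Answer: (101.2182, 104.7818)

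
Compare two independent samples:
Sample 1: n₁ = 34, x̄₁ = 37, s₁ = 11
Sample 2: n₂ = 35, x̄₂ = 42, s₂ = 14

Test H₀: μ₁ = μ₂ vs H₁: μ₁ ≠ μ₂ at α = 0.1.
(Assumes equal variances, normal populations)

Pooled variance: s²_p = [33×11² + 34×14²]/(67) = 159.0597
s_p = 12.6119
SE = s_p×√(1/n₁ + 1/n₂) = 12.6119×√(1/34 + 1/35) = 3.0369
t = (x̄₁ - x̄₂)/SE = (37 - 42)/3.0369 = -1.6464
df = 67, t-critical = ±1.668
Decision: fail to reject H₀

Answer: t = -1.6464, fail to reject H₀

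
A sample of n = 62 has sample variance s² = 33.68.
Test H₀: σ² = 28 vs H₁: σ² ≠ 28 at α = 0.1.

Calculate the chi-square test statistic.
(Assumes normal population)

Answer: χ² = 73.3743, fail to reject H₀

Derivation:
df = n - 1 = 61
χ² = (n-1)s²/σ₀² = 61×33.68/28 = 73.3743
Critical values: χ²_{0.95,61} = 44.038, χ²_{0.05,61} = 80.232
Rejection region: χ² < 44.038 or χ² > 80.232
Decision: fail to reject H₀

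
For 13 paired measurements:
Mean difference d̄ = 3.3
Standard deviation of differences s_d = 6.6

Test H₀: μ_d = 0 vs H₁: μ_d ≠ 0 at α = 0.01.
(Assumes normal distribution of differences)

df = n - 1 = 12
SE = s_d/√n = 6.6/√13 = 1.8305
t = d̄/SE = 3.3/1.8305 = 1.8028
Critical value: t_{0.005,12} = ±3.055
p-value ≈ 0.0966
Decision: fail to reject H₀

Answer: t = 1.8028, fail to reject H₀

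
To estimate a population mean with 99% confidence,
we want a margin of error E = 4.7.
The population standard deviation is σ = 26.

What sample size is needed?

z_0.005 = 2.576
n = (z×σ/E)² = (2.576×26/4.7)²
n = 203.0686
Round up: n = 204

Answer: n = 204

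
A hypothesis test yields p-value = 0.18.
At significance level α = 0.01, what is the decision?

Compare p-value to α:
0.18 ≥ 0.01
Decision: fail to reject H₀

Answer: fail to reject H₀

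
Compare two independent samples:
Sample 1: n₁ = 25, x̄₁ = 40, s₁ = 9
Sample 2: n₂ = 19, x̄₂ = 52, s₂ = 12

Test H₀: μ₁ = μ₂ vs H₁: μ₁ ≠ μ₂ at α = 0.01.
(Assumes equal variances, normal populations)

Pooled variance: s²_p = [24×9² + 18×12²]/(42) = 108.0000
s_p = 10.3923
SE = s_p×√(1/n₁ + 1/n₂) = 10.3923×√(1/25 + 1/19) = 3.1629
t = (x̄₁ - x̄₂)/SE = (40 - 52)/3.1629 = -3.7940
df = 42, t-critical = ±2.698
Decision: reject H₀

Answer: t = -3.7940, reject H₀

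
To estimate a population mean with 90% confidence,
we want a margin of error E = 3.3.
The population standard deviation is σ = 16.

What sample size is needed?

Answer: n = 64

Derivation:
z_0.05 = 1.645
n = (z×σ/E)² = (1.645×16/3.3)²
n = 63.6127
Round up: n = 64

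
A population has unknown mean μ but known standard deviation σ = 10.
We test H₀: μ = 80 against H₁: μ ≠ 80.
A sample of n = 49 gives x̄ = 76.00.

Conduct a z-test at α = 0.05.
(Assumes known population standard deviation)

Answer: z = -2.7999, reject H₀

Derivation:
Standard error: SE = σ/√n = 10/√49 = 1.4286
z-statistic: z = (x̄ - μ₀)/SE = (76.00 - 80)/1.4286 = -2.7999
Critical value: ±1.960
p-value = 0.0051
Decision: reject H₀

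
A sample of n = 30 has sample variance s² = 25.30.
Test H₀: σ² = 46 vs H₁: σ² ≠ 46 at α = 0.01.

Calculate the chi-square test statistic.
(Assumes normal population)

df = n - 1 = 29
χ² = (n-1)s²/σ₀² = 29×25.30/46 = 15.9500
Critical values: χ²_{0.995,29} = 13.121, χ²_{0.005,29} = 52.336
Rejection region: χ² < 13.121 or χ² > 52.336
Decision: fail to reject H₀

Answer: χ² = 15.9500, fail to reject H₀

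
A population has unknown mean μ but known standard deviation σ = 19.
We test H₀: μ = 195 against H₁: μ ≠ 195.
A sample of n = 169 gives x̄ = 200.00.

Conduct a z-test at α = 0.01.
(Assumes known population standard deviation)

Standard error: SE = σ/√n = 19/√169 = 1.4615
z-statistic: z = (x̄ - μ₀)/SE = (200.00 - 195)/1.4615 = 3.4211
Critical value: ±2.576
p-value = 0.0006
Decision: reject H₀

Answer: z = 3.4211, reject H₀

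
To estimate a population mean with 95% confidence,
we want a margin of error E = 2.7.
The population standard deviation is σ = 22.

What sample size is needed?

Answer: n = 256

Derivation:
z_0.025 = 1.960
n = (z×σ/E)² = (1.960×22/2.7)²
n = 255.0527
Round up: n = 256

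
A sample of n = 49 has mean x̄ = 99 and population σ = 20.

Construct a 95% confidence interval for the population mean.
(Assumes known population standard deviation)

Confidence level: 95%, α = 0.05
z_0.025 = 1.960
SE = σ/√n = 20/√49 = 2.8571
Margin of error = 1.960 × 2.8571 = 5.5999
CI: x̄ ± margin = 99 ± 5.5999
CI: (93.4001, 104.5999)

Answer: (93.4001, 104.5999)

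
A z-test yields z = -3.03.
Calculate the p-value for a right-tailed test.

Answer: p-value ≈ 0.9988

Derivation:
For z = -3.03:
p = P(Z > -3.03) = 1 - Φ(-3.03) = 0.9988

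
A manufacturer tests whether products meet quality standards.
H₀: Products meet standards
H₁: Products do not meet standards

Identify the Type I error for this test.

A Type I error (probability α) occurs when we reject a true H₀.
A Type II error (probability β) occurs when we fail to reject a false H₀.

Answer: Rejecting good products that actually meet standards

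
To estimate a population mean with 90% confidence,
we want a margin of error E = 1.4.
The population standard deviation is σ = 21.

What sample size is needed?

Answer: n = 609

Derivation:
z_0.05 = 1.645
n = (z×σ/E)² = (1.645×21/1.4)²
n = 608.8556
Round up: n = 609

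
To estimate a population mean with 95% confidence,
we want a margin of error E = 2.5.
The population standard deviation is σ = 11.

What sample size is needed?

z_0.025 = 1.960
n = (z×σ/E)² = (1.960×11/2.5)²
n = 74.3734
Round up: n = 75

Answer: n = 75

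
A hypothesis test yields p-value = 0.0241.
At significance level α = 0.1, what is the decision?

Compare p-value to α:
0.0241 < 0.1
Decision: reject H₀

Answer: reject H₀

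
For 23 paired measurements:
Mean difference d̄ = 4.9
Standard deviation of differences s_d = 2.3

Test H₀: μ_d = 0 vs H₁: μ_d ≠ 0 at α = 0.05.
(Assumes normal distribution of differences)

df = n - 1 = 22
SE = s_d/√n = 2.3/√23 = 0.4796
t = d̄/SE = 4.9/0.4796 = 10.2168
Critical value: t_{0.025,22} = ±2.074
p-value < 0.0001
Decision: reject H₀

Answer: t = 10.2168, reject H₀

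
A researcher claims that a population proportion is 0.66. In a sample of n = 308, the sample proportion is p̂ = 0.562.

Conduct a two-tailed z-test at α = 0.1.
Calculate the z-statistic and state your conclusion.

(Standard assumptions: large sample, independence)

H₀: p = 0.66, H₁: p ≠ 0.66
Standard error: SE = √(p₀(1-p₀)/n) = √(0.66×0.34/308) = 0.026992
z-statistic: z = (p̂ - p₀)/SE = (0.562 - 0.66)/0.026992 = -3.6307
Critical value: z_0.05 = ±1.645
p-value = 0.0003
Decision: reject H₀ at α = 0.1

Answer: z = -3.6307, reject H₀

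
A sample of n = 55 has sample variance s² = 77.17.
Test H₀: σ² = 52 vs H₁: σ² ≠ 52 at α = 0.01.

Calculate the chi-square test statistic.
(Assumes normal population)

df = n - 1 = 54
χ² = (n-1)s²/σ₀² = 54×77.17/52 = 80.1381
Critical values: χ²_{0.995,54} = 30.981, χ²_{0.005,54} = 84.502
Rejection region: χ² < 30.981 or χ² > 84.502
Decision: fail to reject H₀

Answer: χ² = 80.1381, fail to reject H₀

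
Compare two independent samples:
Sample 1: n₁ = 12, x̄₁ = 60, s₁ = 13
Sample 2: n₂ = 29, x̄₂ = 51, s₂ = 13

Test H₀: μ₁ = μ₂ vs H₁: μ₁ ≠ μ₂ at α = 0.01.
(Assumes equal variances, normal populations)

Answer: t = 2.0169, fail to reject H₀

Derivation:
Pooled variance: s²_p = [11×13² + 28×13²]/(39) = 169.0000
s_p = 13.0000
SE = s_p×√(1/n₁ + 1/n₂) = 13.0000×√(1/12 + 1/29) = 4.4622
t = (x̄₁ - x̄₂)/SE = (60 - 51)/4.4622 = 2.0169
df = 39, t-critical = ±2.708
Decision: fail to reject H₀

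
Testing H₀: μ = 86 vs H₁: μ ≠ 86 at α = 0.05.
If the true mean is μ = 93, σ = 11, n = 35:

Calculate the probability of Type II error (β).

Answer: β ≈ 0.0355

Derivation:
SE = σ/√n = 11/√35 = 1.8593
Critical values: μ₀ ± z_0.025×SE = 86 ± 1.960×1.8593
Acceptance region: (82.3558, 89.6442)
Under H₁ (μ = 93): z_high = (89.6442 - 93)/1.8593 = -1.8049, z_low = (82.3558 - 93)/1.8593 = -5.7248
β = P(not reject | H₁) = Φ(-1.8049) - Φ(-5.7248) ≈ 0.0355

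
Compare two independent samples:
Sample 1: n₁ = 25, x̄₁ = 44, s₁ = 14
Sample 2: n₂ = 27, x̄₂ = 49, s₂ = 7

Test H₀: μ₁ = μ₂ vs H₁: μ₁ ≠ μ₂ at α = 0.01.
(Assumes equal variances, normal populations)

Pooled variance: s²_p = [24×14² + 26×7²]/(50) = 119.5600
s_p = 10.9343
SE = s_p×√(1/n₁ + 1/n₂) = 10.9343×√(1/25 + 1/27) = 3.0349
t = (x̄₁ - x̄₂)/SE = (44 - 49)/3.0349 = -1.6475
df = 50, t-critical = ±2.678
Decision: fail to reject H₀

Answer: t = -1.6475, fail to reject H₀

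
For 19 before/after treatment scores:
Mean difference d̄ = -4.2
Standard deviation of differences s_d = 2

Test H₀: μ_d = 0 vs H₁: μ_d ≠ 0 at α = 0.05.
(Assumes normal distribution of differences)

df = n - 1 = 18
SE = s_d/√n = 2/√19 = 0.4588
t = d̄/SE = -4.2/0.4588 = -9.1543
Critical value: t_{0.025,18} = ±2.101
p-value < 0.0001
Decision: reject H₀

Answer: t = -9.1543, reject H₀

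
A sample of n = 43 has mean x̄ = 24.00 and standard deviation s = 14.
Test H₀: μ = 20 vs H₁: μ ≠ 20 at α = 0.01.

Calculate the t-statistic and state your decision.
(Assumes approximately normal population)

df = n - 1 = 42
SE = s/√n = 14/√43 = 2.1350
t = (x̄ - μ₀)/SE = (24.00 - 20)/2.1350 = 1.8735
Critical value: t_{0.005,42} = ±2.698
p-value ≈ 0.0680
Decision: fail to reject H₀

Answer: t = 1.8735, fail to reject H₀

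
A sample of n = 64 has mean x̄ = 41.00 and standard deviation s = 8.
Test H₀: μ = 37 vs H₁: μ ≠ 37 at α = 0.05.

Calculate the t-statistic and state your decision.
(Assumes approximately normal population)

Answer: t = 4.0000, reject H₀

Derivation:
df = n - 1 = 63
SE = s/√n = 8/√64 = 1.0000
t = (x̄ - μ₀)/SE = (41.00 - 37)/1.0000 = 4.0000
Critical value: t_{0.025,63} = ±1.998
p-value ≈ 0.0002
Decision: reject H₀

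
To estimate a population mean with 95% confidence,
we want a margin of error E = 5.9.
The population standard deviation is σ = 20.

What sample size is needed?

z_0.025 = 1.960
n = (z×σ/E)² = (1.960×20/5.9)²
n = 44.1436
Round up: n = 45

Answer: n = 45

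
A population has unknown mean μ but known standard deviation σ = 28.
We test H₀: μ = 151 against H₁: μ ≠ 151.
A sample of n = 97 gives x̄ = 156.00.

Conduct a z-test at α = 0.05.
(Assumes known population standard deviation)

Standard error: SE = σ/√n = 28/√97 = 2.8430
z-statistic: z = (x̄ - μ₀)/SE = (156.00 - 151)/2.8430 = 1.7587
Critical value: ±1.960
p-value = 0.0786
Decision: fail to reject H₀

Answer: z = 1.7587, fail to reject H₀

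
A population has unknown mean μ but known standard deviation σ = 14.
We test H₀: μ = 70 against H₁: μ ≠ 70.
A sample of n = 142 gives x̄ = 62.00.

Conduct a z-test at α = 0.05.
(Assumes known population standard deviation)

Answer: z = -6.8091, reject H₀

Derivation:
Standard error: SE = σ/√n = 14/√142 = 1.1749
z-statistic: z = (x̄ - μ₀)/SE = (62.00 - 70)/1.1749 = -6.8091
Critical value: ±1.960
p-value < 0.0001
Decision: reject H₀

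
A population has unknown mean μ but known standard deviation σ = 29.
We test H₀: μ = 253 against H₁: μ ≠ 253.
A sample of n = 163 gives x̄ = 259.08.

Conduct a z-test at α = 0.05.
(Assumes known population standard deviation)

Answer: z = 2.6766, reject H₀

Derivation:
Standard error: SE = σ/√n = 29/√163 = 2.2715
z-statistic: z = (x̄ - μ₀)/SE = (259.08 - 253)/2.2715 = 2.6766
Critical value: ±1.960
p-value = 0.0074
Decision: reject H₀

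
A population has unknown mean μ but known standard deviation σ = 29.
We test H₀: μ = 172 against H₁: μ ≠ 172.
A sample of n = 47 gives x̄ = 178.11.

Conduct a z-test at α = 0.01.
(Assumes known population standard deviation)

Standard error: SE = σ/√n = 29/√47 = 4.2301
z-statistic: z = (x̄ - μ₀)/SE = (178.11 - 172)/4.2301 = 1.4444
Critical value: ±2.576
p-value = 0.1486
Decision: fail to reject H₀

Answer: z = 1.4444, fail to reject H₀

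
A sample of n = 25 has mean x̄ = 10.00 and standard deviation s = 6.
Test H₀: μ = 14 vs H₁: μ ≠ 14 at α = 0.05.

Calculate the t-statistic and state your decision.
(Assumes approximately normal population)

df = n - 1 = 24
SE = s/√n = 6/√25 = 1.2000
t = (x̄ - μ₀)/SE = (10.00 - 14)/1.2000 = -3.3333
Critical value: t_{0.025,24} = ±2.064
p-value ≈ 0.0028
Decision: reject H₀

Answer: t = -3.3333, reject H₀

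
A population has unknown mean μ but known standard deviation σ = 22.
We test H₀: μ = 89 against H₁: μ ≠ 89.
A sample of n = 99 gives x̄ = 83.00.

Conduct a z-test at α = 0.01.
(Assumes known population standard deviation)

Standard error: SE = σ/√n = 22/√99 = 2.2111
z-statistic: z = (x̄ - μ₀)/SE = (83.00 - 89)/2.2111 = -2.7136
Critical value: ±2.576
p-value = 0.0067
Decision: reject H₀

Answer: z = -2.7136, reject H₀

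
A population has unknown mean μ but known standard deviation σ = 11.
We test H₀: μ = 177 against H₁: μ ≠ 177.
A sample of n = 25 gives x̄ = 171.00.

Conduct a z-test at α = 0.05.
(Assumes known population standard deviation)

Standard error: SE = σ/√n = 11/√25 = 2.2000
z-statistic: z = (x̄ - μ₀)/SE = (171.00 - 177)/2.2000 = -2.7273
Critical value: ±1.960
p-value = 0.0064
Decision: reject H₀

Answer: z = -2.7273, reject H₀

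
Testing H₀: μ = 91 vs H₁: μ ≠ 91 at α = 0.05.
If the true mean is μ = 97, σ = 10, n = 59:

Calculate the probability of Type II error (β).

SE = σ/√n = 10/√59 = 1.3019
Critical values: μ₀ ± z_0.025×SE = 91 ± 1.960×1.3019
Acceptance region: (88.4483, 93.5517)
Under H₁ (μ = 97): z_high = (93.5517 - 97)/1.3019 = -2.6487, z_low = (88.4483 - 97)/1.3019 = -6.5686
β = P(not reject | H₁) = Φ(-2.6487) - Φ(-6.5686) ≈ 0.0040

Answer: β ≈ 0.0040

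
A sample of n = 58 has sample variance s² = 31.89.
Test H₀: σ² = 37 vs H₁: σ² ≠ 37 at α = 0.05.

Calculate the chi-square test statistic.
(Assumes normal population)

df = n - 1 = 57
χ² = (n-1)s²/σ₀² = 57×31.89/37 = 49.1278
Critical values: χ²_{0.975,57} = 38.027, χ²_{0.025,57} = 79.752
Rejection region: χ² < 38.027 or χ² > 79.752
Decision: fail to reject H₀

Answer: χ² = 49.1278, fail to reject H₀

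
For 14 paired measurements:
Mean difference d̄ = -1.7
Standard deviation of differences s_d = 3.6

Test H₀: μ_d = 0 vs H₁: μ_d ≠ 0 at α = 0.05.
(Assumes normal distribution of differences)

df = n - 1 = 13
SE = s_d/√n = 3.6/√14 = 0.9621
t = d̄/SE = -1.7/0.9621 = -1.7670
Critical value: t_{0.025,13} = ±2.160
p-value ≈ 0.1007
Decision: fail to reject H₀

Answer: t = -1.7670, fail to reject H₀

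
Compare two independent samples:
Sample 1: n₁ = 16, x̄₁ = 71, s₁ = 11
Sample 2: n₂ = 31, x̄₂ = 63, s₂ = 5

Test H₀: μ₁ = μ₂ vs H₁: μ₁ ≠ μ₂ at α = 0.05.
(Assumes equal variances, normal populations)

Pooled variance: s²_p = [15×11² + 30×5²]/(45) = 57.0000
s_p = 7.5498
SE = s_p×√(1/n₁ + 1/n₂) = 7.5498×√(1/16 + 1/31) = 2.3240
t = (x̄₁ - x̄₂)/SE = (71 - 63)/2.3240 = 3.4423
df = 45, t-critical = ±2.014
Decision: reject H₀

Answer: t = 3.4423, reject H₀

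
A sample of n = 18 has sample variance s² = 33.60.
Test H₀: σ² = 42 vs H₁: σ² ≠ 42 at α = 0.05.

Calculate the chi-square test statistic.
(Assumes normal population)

Answer: χ² = 13.6000, fail to reject H₀

Derivation:
df = n - 1 = 17
χ² = (n-1)s²/σ₀² = 17×33.60/42 = 13.6000
Critical values: χ²_{0.975,17} = 7.564, χ²_{0.025,17} = 30.191
Rejection region: χ² < 7.564 or χ² > 30.191
Decision: fail to reject H₀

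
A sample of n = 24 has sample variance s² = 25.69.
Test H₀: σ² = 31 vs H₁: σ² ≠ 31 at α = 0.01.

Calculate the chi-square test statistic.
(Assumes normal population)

df = n - 1 = 23
χ² = (n-1)s²/σ₀² = 23×25.69/31 = 19.0603
Critical values: χ²_{0.995,23} = 9.260, χ²_{0.005,23} = 44.181
Rejection region: χ² < 9.260 or χ² > 44.181
Decision: fail to reject H₀

Answer: χ² = 19.0603, fail to reject H₀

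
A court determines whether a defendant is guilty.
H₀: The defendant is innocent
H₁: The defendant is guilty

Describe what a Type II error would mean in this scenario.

Answer: Acquitting a guilty person

Derivation:
Type I error: rejecting H₀ when it is actually true (false positive).
Type II error: failing to reject H₀ when H₁ is actually true (false negative).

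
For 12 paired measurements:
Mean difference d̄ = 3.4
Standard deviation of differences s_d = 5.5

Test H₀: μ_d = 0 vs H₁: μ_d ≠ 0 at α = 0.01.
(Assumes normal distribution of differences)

Answer: t = 2.1415, fail to reject H₀

Derivation:
df = n - 1 = 11
SE = s_d/√n = 5.5/√12 = 1.5877
t = d̄/SE = 3.4/1.5877 = 2.1415
Critical value: t_{0.005,11} = ±3.106
p-value ≈ 0.0555
Decision: fail to reject H₀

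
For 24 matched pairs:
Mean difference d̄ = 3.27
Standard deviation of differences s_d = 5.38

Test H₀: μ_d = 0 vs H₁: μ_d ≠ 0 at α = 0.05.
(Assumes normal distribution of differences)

Answer: t = 2.9776, reject H₀

Derivation:
df = n - 1 = 23
SE = s_d/√n = 5.38/√24 = 1.0982
t = d̄/SE = 3.27/1.0982 = 2.9776
Critical value: t_{0.025,23} = ±2.069
p-value ≈ 0.0067
Decision: reject H₀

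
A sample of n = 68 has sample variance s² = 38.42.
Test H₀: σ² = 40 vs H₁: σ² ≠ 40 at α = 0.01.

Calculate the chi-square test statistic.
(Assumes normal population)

Answer: χ² = 64.3535, fail to reject H₀

Derivation:
df = n - 1 = 67
χ² = (n-1)s²/σ₀² = 67×38.42/40 = 64.3535
Critical values: χ²_{0.995,67} = 40.935, χ²_{0.005,67} = 100.554
Rejection region: χ² < 40.935 or χ² > 100.554
Decision: fail to reject H₀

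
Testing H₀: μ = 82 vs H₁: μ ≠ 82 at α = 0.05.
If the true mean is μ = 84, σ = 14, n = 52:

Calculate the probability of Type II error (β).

Answer: β ≈ 0.8224

Derivation:
SE = σ/√n = 14/√52 = 1.9415
Critical values: μ₀ ± z_0.025×SE = 82 ± 1.960×1.9415
Acceptance region: (78.1947, 85.8053)
Under H₁ (μ = 84): z_high = (85.8053 - 84)/1.9415 = 0.9298, z_low = (78.1947 - 84)/1.9415 = -2.9901
β = P(not reject | H₁) = Φ(0.9298) - Φ(-2.9901) ≈ 0.8224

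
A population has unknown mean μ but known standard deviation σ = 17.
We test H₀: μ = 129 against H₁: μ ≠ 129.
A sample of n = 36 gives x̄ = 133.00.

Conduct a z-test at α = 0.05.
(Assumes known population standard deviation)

Answer: z = 1.4118, fail to reject H₀

Derivation:
Standard error: SE = σ/√n = 17/√36 = 2.8333
z-statistic: z = (x̄ - μ₀)/SE = (133.00 - 129)/2.8333 = 1.4118
Critical value: ±1.960
p-value = 0.1580
Decision: fail to reject H₀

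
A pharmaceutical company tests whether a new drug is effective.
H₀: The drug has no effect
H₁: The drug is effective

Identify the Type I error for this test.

Answer: Concluding the drug is effective when it actually has no effect

Derivation:
Type I error: rejecting H₀ when it is actually true (false positive).
Type II error: failing to reject H₀ when H₁ is actually true (false negative).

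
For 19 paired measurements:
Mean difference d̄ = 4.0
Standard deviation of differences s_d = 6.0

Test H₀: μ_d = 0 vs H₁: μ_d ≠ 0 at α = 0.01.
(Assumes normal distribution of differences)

Answer: t = 2.9059, reject H₀

Derivation:
df = n - 1 = 18
SE = s_d/√n = 6.0/√19 = 1.3765
t = d̄/SE = 4.0/1.3765 = 2.9059
Critical value: t_{0.005,18} = ±2.878
p-value ≈ 0.0094
Decision: reject H₀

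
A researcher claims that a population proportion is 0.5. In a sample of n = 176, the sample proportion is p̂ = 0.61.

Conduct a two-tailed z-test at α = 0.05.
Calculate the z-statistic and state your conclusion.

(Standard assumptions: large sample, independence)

Answer: z = 2.9186, reject H₀

Derivation:
H₀: p = 0.5, H₁: p ≠ 0.5
Standard error: SE = √(p₀(1-p₀)/n) = √(0.5×0.5/176) = 0.037689
z-statistic: z = (p̂ - p₀)/SE = (0.61 - 0.5)/0.037689 = 2.9186
Critical value: z_0.025 = ±1.960
p-value = 0.0035
Decision: reject H₀ at α = 0.05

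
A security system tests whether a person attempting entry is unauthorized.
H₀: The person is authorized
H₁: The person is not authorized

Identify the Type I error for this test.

Type I error: rejecting H₀ when it is actually true (false positive).
Type II error: failing to reject H₀ when H₁ is actually true (false negative).

Answer: Denying entry to an authorized person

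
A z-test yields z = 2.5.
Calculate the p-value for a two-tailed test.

For z = 2.5:
p = 2×P(Z > |2.5|) = 2×(1 - Φ(2.5)) = 0.0124

Answer: p-value ≈ 0.0124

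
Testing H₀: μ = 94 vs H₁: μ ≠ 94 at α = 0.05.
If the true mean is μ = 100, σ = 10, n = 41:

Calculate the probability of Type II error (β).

SE = σ/√n = 10/√41 = 1.5617
Critical values: μ₀ ± z_0.025×SE = 94 ± 1.960×1.5617
Acceptance region: (90.9391, 97.0609)
Under H₁ (μ = 100): z_high = (97.0609 - 100)/1.5617 = -1.8820, z_low = (90.9391 - 100)/1.5617 = -5.8019
β = P(not reject | H₁) = Φ(-1.8820) - Φ(-5.8019) ≈ 0.0299

Answer: β ≈ 0.0299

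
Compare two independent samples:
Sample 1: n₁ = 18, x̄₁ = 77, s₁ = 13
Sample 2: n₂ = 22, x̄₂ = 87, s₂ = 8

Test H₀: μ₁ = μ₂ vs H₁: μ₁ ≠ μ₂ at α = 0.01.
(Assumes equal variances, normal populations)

Pooled variance: s²_p = [17×13² + 21×8²]/(38) = 110.9737
s_p = 10.5344
SE = s_p×√(1/n₁ + 1/n₂) = 10.5344×√(1/18 + 1/22) = 3.3481
t = (x̄₁ - x̄₂)/SE = (77 - 87)/3.3481 = -2.9868
df = 38, t-critical = ±2.712
Decision: reject H₀

Answer: t = -2.9868, reject H₀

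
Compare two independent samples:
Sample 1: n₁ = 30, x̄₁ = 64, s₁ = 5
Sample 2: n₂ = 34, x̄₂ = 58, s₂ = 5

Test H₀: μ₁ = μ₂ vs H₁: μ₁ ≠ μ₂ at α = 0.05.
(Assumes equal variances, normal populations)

Answer: t = 4.7908, reject H₀

Derivation:
Pooled variance: s²_p = [29×5² + 33×5²]/(62) = 25.0000
s_p = 5.0000
SE = s_p×√(1/n₁ + 1/n₂) = 5.0000×√(1/30 + 1/34) = 1.2524
t = (x̄₁ - x̄₂)/SE = (64 - 58)/1.2524 = 4.7908
df = 62, t-critical = ±1.999
Decision: reject H₀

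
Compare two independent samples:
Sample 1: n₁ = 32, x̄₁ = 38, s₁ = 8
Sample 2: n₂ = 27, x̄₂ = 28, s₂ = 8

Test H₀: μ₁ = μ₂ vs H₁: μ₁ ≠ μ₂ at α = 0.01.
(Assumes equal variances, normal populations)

Pooled variance: s²_p = [31×8² + 26×8²]/(57) = 64.0000
s_p = 8.0000
SE = s_p×√(1/n₁ + 1/n₂) = 8.0000×√(1/32 + 1/27) = 2.0905
t = (x̄₁ - x̄₂)/SE = (38 - 28)/2.0905 = 4.7835
df = 57, t-critical = ±2.665
Decision: reject H₀

Answer: t = 4.7835, reject H₀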